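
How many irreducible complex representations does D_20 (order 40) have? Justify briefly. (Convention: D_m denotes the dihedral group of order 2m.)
13

Argument: The number of irreducible complex representations of a finite group equals its number of conjugacy classes. D_20 has 13 conjugacy classes (n/2 + 3 for n even), so D_20 (order 40) has exactly 13 irreducible complex representations.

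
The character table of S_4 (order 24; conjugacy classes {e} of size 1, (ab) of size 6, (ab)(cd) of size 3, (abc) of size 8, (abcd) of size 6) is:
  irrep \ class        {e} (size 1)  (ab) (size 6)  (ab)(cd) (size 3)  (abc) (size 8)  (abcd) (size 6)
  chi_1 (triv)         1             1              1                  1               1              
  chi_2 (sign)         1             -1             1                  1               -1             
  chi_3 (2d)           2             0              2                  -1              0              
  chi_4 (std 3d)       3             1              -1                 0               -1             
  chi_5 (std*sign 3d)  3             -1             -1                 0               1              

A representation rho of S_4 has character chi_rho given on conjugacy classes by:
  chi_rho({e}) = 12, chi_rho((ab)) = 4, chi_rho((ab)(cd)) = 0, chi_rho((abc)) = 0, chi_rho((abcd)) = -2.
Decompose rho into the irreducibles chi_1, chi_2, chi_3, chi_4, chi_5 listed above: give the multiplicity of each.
Multiplicities: chi_1: 1, chi_2: 0, chi_3: 1, chi_4: 3, chi_5: 0.

Why: Use <chi_rho, chi> = (1/|G|) sum_C |C| * chi_rho(C) * conj(chi(C)) with |G| = 24 for each irreducible chi in the table:
  <chi_rho, chi_1> = (1/24)[1*(12)*conj(1) + 6*(4)*conj(1) + 3*(0)*conj(1) + 8*(0)*conj(1) + 6*(-2)*conj(1)]
      = (1/24)[(12) + (24) + (0) + (0) + (-12)] = 24/24 = 1
  <chi_rho, chi_2> = (1/24)[1*(12)*conj(1) + 6*(4)*conj(-1) + 3*(0)*conj(1) + 8*(0)*conj(1) + 6*(-2)*conj(-1)]
      = (1/24)[(12) + (-24) + (0) + (0) + (12)] = 0/24 = 0
  <chi_rho, chi_3> = (1/24)[1*(12)*conj(2) + 6*(4)*conj(0) + 3*(0)*conj(2) + 8*(0)*conj(-1) + 6*(-2)*conj(0)]
      = (1/24)[(24) + (0) + (0) + (0) + (0)] = 24/24 = 1
  <chi_rho, chi_4> = (1/24)[1*(12)*conj(3) + 6*(4)*conj(1) + 3*(0)*conj(-1) + 8*(0)*conj(0) + 6*(-2)*conj(-1)]
      = (1/24)[(36) + (24) + (0) + (0) + (12)] = 72/24 = 3
  <chi_rho, chi_5> = (1/24)[1*(12)*conj(3) + 6*(4)*conj(-1) + 3*(0)*conj(-1) + 8*(0)*conj(0) + 6*(-2)*conj(1)]
      = (1/24)[(36) + (-24) + (0) + (0) + (-12)] = 0/24 = 0
Dimension check: dim(rho) = sum (mult * dim) = 1*1 + 0*1 + 1*2 + 3*3 + 0*3 = 12 = chi_rho(e) = 12.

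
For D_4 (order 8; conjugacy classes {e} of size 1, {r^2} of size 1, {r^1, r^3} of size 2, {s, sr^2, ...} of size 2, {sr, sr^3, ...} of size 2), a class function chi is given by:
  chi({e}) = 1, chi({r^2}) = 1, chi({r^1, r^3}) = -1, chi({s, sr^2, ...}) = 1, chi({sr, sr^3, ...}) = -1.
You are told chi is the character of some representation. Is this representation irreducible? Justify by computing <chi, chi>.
Irreducible: <chi, chi> = 1.

Argument: <chi, chi> = (1/|G|) sum_C |C| * |chi(C)|^2 = (1/8)[1*|1|^2 + 1*|1|^2 + 2*|-1|^2 + 2*|1|^2 + 2*|-1|^2]
  = (1/8)[(1) + (1) + (2) + (2) + (2)] = 8/8 = 1.
A character is irreducible iff <chi, chi> = 1, so this representation is irreducible.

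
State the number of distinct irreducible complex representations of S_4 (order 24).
5

Working: The number of irreducible complex representations of a finite group equals its number of conjugacy classes. Conjugacy classes in S_4 correspond to cycle types, i.e. partitions of 4; there are p(4) = 5 of them, so S_4 (order 24) has exactly 5 irreducible complex representations.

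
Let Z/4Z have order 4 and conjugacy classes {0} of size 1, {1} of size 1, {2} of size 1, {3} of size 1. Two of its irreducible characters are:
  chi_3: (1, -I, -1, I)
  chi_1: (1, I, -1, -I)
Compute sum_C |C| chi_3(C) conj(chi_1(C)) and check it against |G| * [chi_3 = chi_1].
Sum = 0; so <chi_3, chi_1> = 0 (distinct irreducibles are orthogonal).

Derivation: Compute term by term over conjugacy classes (|C| * chi_3(C) * conj(chi_1(C))):
  1*(1)*conj(1) + 1*(-I)*conj(I) + 1*(-1)*conj(-1) + 1*(I)*conj(-I)
  = (1) + (-1) + (1) + (-1)
  = 0.
(Exp terms are combined using exp(i*s)*conj(exp(i*t)) = exp(i*(s-t)), and sums of them are collapsed using the identity that for every m > 1 the m distinct m-th roots of unity sum to 0, e.g. 1 + exp(2*I*pi/3) + exp(-2*I*pi/3) = 0.)
Dividing by |G| = 4 gives 0/4 = 0, matching the row-orthogonality relation <chi_3, chi_1> = [chi_3 = chi_1].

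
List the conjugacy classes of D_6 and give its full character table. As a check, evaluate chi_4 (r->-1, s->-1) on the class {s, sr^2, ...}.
Conjugacy classes: {e} of size 1, {r^3} of size 1, {r^1, r^5} of size 2, {r^2, r^4} of size 2, {s, sr^2, ...} of size 3, {sr, sr^3, ...} of size 3.
Character table:
  irrep \ class              {e} (size 1)  {r^3} (size 1)  {r^1, r^5} (size 2)  {r^2, r^4} (size 2)  {s, sr^2, ...} (size 3)  {sr, sr^3, ...} (size 3)
  chi_1 (triv)               1             1               1                    1                    1                        1                       
  chi_2 (sign: r->1, s->-1)  1             1               1                    1                    -1                       -1                      
  chi_3 (r->-1, s->1)        1             -1              -1                   1                    1                        -1                      
  chi_4 (r->-1, s->-1)       1             -1              -1                   1                    -1                       1                       
  chi_5 (2d, j=1)            2             -2              1                    -1                   0                        0                       
  chi_6 (2d, j=2)            2             2               -1                   -1                   0                        0                       

Spot check: chi_4 (r->-1, s->-1) on {s, sr^2, ...} = -1.

Derivation: D_6 has order 2*6 = 12 with 6 conjugacy classes, hence 6 irreducibles. Sum of squared dims 1 + 1 + 1 + 1 + 4 + 4 = 12 = |G|. Linear characters come from the abelianisation; the 2-dimensional irreps have character r^k -> 2*cos(2*pi*j*k/6), reflections -> 0.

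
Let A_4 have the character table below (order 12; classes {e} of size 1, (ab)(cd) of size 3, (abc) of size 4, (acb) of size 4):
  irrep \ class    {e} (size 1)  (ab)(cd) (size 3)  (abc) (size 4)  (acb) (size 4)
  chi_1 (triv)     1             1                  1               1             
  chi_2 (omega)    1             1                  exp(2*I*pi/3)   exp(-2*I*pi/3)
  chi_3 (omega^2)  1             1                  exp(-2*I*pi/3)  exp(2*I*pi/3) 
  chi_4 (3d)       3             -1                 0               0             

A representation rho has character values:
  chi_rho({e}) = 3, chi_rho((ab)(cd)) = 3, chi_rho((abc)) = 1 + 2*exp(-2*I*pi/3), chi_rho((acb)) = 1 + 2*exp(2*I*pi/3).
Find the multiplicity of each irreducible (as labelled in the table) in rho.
Multiplicities: chi_1: 1, chi_2: 0, chi_3: 2, chi_4: 0.

Details: Use <chi_rho, chi> = (1/|G|) sum_C |C| * chi_rho(C) * conj(chi(C)) with |G| = 12 for each irreducible chi in the table:
  <chi_rho, chi_1> = (1/12)[1*(3)*conj(1) + 3*(3)*conj(1) + 4*(1 + 2*exp(-2*I*pi/3))*conj(1) + 4*(1 + 2*exp(2*I*pi/3))*conj(1)]
      = (1/12)[(3) + (9) + (4 + 8*exp(-2*I*pi/3)) + (4 + 8*exp(2*I*pi/3))] = 12/12 = 1
  <chi_rho, chi_2> = (1/12)[1*(3)*conj(1) + 3*(3)*conj(1) + 4*(1 + 2*exp(-2*I*pi/3))*conj(exp(2*I*pi/3)) + 4*(1 + 2*exp(2*I*pi/3))*conj(exp(-2*I*pi/3))]
      = (1/12)[(3) + (9) + (4*exp(-2*I*pi/3) + 8*exp(2*I*pi/3)) + (8*exp(-2*I*pi/3) + 4*exp(2*I*pi/3))] = 0/12 = 0
  <chi_rho, chi_3> = (1/12)[1*(3)*conj(1) + 3*(3)*conj(1) + 4*(1 + 2*exp(-2*I*pi/3))*conj(exp(-2*I*pi/3)) + 4*(1 + 2*exp(2*I*pi/3))*conj(exp(2*I*pi/3))]
      = (1/12)[(3) + (9) + (8 + 4*exp(2*I*pi/3)) + (8 + 4*exp(-2*I*pi/3))] = 24/12 = 2
  <chi_rho, chi_4> = (1/12)[1*(3)*conj(3) + 3*(3)*conj(-1) + 4*(1 + 2*exp(-2*I*pi/3))*conj(0) + 4*(1 + 2*exp(2*I*pi/3))*conj(0)]
      = (1/12)[(9) + (-9) + (0) + (0)] = 0/12 = 0
(Exp terms are combined using exp(i*s)*conj(exp(i*t)) = exp(i*(s-t)), and sums of them are collapsed using the identity that for every m > 1 the m distinct m-th roots of unity sum to 0, e.g. 1 + exp(2*I*pi/3) + exp(-2*I*pi/3) = 0.)
Dimension check: dim(rho) = sum (mult * dim) = 1*1 + 0*1 + 2*1 + 0*3 = 3 = chi_rho(e) = 3.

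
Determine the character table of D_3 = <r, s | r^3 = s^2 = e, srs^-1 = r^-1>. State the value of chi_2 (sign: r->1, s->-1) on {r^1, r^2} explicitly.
Conjugacy classes: {e} of size 1, {r^1, r^2} of size 2, {s, sr, ..., sr^2} of size 3.
Character table:
  irrep \ class              {e} (size 1)  {r^1, r^2} (size 2)  {s, sr, ..., sr^2} (size 3)
  chi_1 (triv)               1             1                    1                          
  chi_2 (sign: r->1, s->-1)  1             1                    -1                         
  chi_3 (2d, j=1)            2             -1                   0                          

Spot check: chi_2 (sign: r->1, s->-1) on {r^1, r^2} = 1.

Argument: D_3 has order 2*3 = 6 with 3 conjugacy classes, hence 3 irreducibles. Sum of squared dims 1 + 1 + 4 = 6 = |G|. Linear characters come from the abelianisation; the 2-dimensional irreps have character r^k -> 2*cos(2*pi*j*k/3), reflections -> 0.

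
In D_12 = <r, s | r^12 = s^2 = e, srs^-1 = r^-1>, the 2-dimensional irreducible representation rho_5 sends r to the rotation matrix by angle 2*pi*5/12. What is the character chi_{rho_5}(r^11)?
chi_{rho_5}(r^11) = 2*cos(2*pi*5*11/12) = -sqrt(3)

Why: rho_5(r^11) is rotation by angle 2*pi*5*11/12, whose trace is 2*cos(2*pi*5*11/12) = -sqrt(3).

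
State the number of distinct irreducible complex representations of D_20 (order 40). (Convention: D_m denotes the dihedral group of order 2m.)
13

Solution. The number of irreducible complex representations of a finite group equals its number of conjugacy classes. D_20 has 13 conjugacy classes (n/2 + 3 for n even), so D_20 (order 40) has exactly 13 irreducible complex representations.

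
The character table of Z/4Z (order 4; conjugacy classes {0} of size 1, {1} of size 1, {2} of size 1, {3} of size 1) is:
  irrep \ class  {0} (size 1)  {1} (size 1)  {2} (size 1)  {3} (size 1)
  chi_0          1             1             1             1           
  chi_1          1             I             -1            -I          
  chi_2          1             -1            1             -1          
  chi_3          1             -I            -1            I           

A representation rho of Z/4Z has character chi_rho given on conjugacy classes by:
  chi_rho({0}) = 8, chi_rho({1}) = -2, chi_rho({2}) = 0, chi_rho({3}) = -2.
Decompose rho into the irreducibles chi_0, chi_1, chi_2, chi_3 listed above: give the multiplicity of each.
Multiplicities: chi_0: 1, chi_1: 2, chi_2: 3, chi_3: 2.

Argument: Use <chi_rho, chi> = (1/|G|) sum_C |C| * chi_rho(C) * conj(chi(C)) with |G| = 4 for each irreducible chi in the table:
  <chi_rho, chi_0> = (1/4)[1*(8)*conj(1) + 1*(-2)*conj(1) + 1*(0)*conj(1) + 1*(-2)*conj(1)]
      = (1/4)[(8) + (-2) + (0) + (-2)] = 4/4 = 1
  <chi_rho, chi_1> = (1/4)[1*(8)*conj(1) + 1*(-2)*conj(I) + 1*(0)*conj(-1) + 1*(-2)*conj(-I)]
      = (1/4)[(8) + (2*I) + (0) + (-2*I)] = 8/4 = 2
  <chi_rho, chi_2> = (1/4)[1*(8)*conj(1) + 1*(-2)*conj(-1) + 1*(0)*conj(1) + 1*(-2)*conj(-1)]
      = (1/4)[(8) + (2) + (0) + (2)] = 12/4 = 3
  <chi_rho, chi_3> = (1/4)[1*(8)*conj(1) + 1*(-2)*conj(-I) + 1*(0)*conj(-1) + 1*(-2)*conj(I)]
      = (1/4)[(8) + (-2*I) + (0) + (2*I)] = 8/4 = 2
(Exp terms are combined using exp(i*s)*conj(exp(i*t)) = exp(i*(s-t)), and sums of them are collapsed using the identity that for every m > 1 the m distinct m-th roots of unity sum to 0, e.g. 1 + exp(2*I*pi/3) + exp(-2*I*pi/3) = 0.)
Dimension check: dim(rho) = sum (mult * dim) = 1*1 + 2*1 + 3*1 + 2*1 = 8 = chi_rho(e) = 8.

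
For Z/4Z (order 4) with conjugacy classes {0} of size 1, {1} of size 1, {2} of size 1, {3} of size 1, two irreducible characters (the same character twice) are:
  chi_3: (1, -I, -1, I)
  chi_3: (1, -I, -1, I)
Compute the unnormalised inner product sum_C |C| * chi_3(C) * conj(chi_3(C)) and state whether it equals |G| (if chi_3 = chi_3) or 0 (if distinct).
Sum = 4 = |G| = 4; so <chi_3, chi_3> = 1 (norm-1 confirms irreducibility).

Explanation: Compute term by term over conjugacy classes (|C| * chi_3(C) * conj(chi_3(C))):
  1*(1)*conj(1) + 1*(-I)*conj(-I) + 1*(-1)*conj(-1) + 1*(I)*conj(I)
  = (1) + (1) + (1) + (1)
  = 4.
(Exp terms are combined using exp(i*s)*conj(exp(i*t)) = exp(i*(s-t)), and sums of them are collapsed using the identity that for every m > 1 the m distinct m-th roots of unity sum to 0, e.g. 1 + exp(2*I*pi/3) + exp(-2*I*pi/3) = 0.)
Dividing by |G| = 4 gives 4/4 = 1, matching the row-orthogonality relation <chi_3, chi_3> = [chi_3 = chi_3].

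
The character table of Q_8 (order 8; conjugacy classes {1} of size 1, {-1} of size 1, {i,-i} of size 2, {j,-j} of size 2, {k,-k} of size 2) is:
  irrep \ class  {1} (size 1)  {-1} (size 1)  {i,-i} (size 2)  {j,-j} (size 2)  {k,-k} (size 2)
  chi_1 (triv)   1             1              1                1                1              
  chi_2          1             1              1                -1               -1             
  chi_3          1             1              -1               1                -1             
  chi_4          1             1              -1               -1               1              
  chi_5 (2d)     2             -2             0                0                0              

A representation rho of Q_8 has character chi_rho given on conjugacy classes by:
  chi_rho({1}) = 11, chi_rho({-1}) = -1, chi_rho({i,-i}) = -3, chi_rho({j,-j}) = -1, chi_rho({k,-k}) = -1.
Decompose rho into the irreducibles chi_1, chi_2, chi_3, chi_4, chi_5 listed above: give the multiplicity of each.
Multiplicities: chi_1: 0, chi_2: 1, chi_3: 2, chi_4: 2, chi_5: 3.

Solution. Use <chi_rho, chi> = (1/|G|) sum_C |C| * chi_rho(C) * conj(chi(C)) with |G| = 8 for each irreducible chi in the table:
  <chi_rho, chi_1> = (1/8)[1*(11)*conj(1) + 1*(-1)*conj(1) + 2*(-3)*conj(1) + 2*(-1)*conj(1) + 2*(-1)*conj(1)]
      = (1/8)[(11) + (-1) + (-6) + (-2) + (-2)] = 0/8 = 0
  <chi_rho, chi_2> = (1/8)[1*(11)*conj(1) + 1*(-1)*conj(1) + 2*(-3)*conj(1) + 2*(-1)*conj(-1) + 2*(-1)*conj(-1)]
      = (1/8)[(11) + (-1) + (-6) + (2) + (2)] = 8/8 = 1
  <chi_rho, chi_3> = (1/8)[1*(11)*conj(1) + 1*(-1)*conj(1) + 2*(-3)*conj(-1) + 2*(-1)*conj(1) + 2*(-1)*conj(-1)]
      = (1/8)[(11) + (-1) + (6) + (-2) + (2)] = 16/8 = 2
  <chi_rho, chi_4> = (1/8)[1*(11)*conj(1) + 1*(-1)*conj(1) + 2*(-3)*conj(-1) + 2*(-1)*conj(-1) + 2*(-1)*conj(1)]
      = (1/8)[(11) + (-1) + (6) + (2) + (-2)] = 16/8 = 2
  <chi_rho, chi_5> = (1/8)[1*(11)*conj(2) + 1*(-1)*conj(-2) + 2*(-3)*conj(0) + 2*(-1)*conj(0) + 2*(-1)*conj(0)]
      = (1/8)[(22) + (2) + (0) + (0) + (0)] = 24/8 = 3
Dimension check: dim(rho) = sum (mult * dim) = 0*1 + 1*1 + 2*1 + 2*1 + 3*2 = 11 = chi_rho(e) = 11.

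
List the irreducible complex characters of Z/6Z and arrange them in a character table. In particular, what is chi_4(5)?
Character table of Z/6Z (irreps indexed chi_0,...,chi_5 with chi_k(m) = zeta_6^(k*m), zeta_6 = exp(2*pi*i/6)):
  irrep \ class  {0} (size 1)  {1} (size 1)    {2} (size 1)    {3} (size 1)  {4} (size 1)    {5} (size 1)  
  chi_0          1             1               1               1             1               1             
  chi_1          1             exp(I*pi/3)     exp(2*I*pi/3)   -1            exp(-2*I*pi/3)  exp(-I*pi/3)  
  chi_2          1             exp(2*I*pi/3)   exp(-2*I*pi/3)  1             exp(2*I*pi/3)   exp(-2*I*pi/3)
  chi_3          1             -1              1               -1            1               -1            
  chi_4          1             exp(-2*I*pi/3)  exp(2*I*pi/3)   1             exp(-2*I*pi/3)  exp(2*I*pi/3) 
  chi_5          1             exp(-I*pi/3)    exp(-2*I*pi/3)  -1            exp(2*I*pi/3)   exp(I*pi/3)   

Spot check: chi_4(5) = zeta_6^(4*5) = zeta_6^20 = exp(2*I*pi/3).

Working: Z/6Z is abelian, so all 6 irreducible complex representations are 1-dimensional. They are given by chi_k(m) = zeta_6^(k*m) for k = 0,...,5. Row orthogonality: sum_m chi_k(m) conj(chi_l(m)) = 6 * [k = l].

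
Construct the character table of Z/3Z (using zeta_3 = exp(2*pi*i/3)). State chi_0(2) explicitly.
Character table of Z/3Z (irreps indexed chi_0,...,chi_2 with chi_k(m) = zeta_3^(k*m), zeta_3 = exp(2*pi*i/3)):
  irrep \ class  {0} (size 1)  {1} (size 1)    {2} (size 1)  
  chi_0          1             1               1             
  chi_1          1             exp(2*I*pi/3)   exp(-2*I*pi/3)
  chi_2          1             exp(-2*I*pi/3)  exp(2*I*pi/3) 

Spot check: chi_0(2) = zeta_3^(0*2) = zeta_3^0 = 1.

Justification: Z/3Z is abelian, so all 3 irreducible complex representations are 1-dimensional. They are given by chi_k(m) = zeta_3^(k*m) for k = 0,...,2. Row orthogonality: sum_m chi_k(m) conj(chi_l(m)) = 3 * [k = l].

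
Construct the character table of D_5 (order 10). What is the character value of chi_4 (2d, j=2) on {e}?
Conjugacy classes: {e} of size 1, {r^1, r^4} of size 2, {r^2, r^3} of size 2, {s, sr, ..., sr^4} of size 5.
Character table:
  irrep \ class              {e} (size 1)  {r^1, r^4} (size 2)  {r^2, r^3} (size 2)  {s, sr, ..., sr^4} (size 5)
  chi_1 (triv)               1             1                    1                    1                          
  chi_2 (sign: r->1, s->-1)  1             1                    1                    -1                         
  chi_3 (2d, j=1)            2             -1/2 + sqrt(5)/2     -sqrt(5)/2 - 1/2     0                          
  chi_4 (2d, j=2)            2             -sqrt(5)/2 - 1/2     -1/2 + sqrt(5)/2     0                          

Spot check: chi_4 (2d, j=2) on {e} = 2.

Argument: D_5 has order 2*5 = 10 with 4 conjugacy classes, hence 4 irreducibles. Sum of squared dims 1 + 1 + 4 + 4 = 10 = |G|. Linear characters come from the abelianisation; the 2-dimensional irreps have character r^k -> 2*cos(2*pi*j*k/5), reflections -> 0.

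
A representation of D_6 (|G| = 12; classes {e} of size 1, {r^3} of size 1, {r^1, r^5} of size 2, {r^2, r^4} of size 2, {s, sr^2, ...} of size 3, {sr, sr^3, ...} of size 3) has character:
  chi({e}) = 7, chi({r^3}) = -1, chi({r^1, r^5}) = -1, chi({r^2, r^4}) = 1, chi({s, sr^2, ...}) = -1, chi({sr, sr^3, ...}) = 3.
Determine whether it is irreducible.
Not irreducible (reducible): <chi, chi> = 7 > 1.

Proof sketch: <chi, chi> = (1/|G|) sum_C |C| * |chi(C)|^2 = (1/12)[1*|7|^2 + 1*|-1|^2 + 2*|-1|^2 + 2*|1|^2 + 3*|-1|^2 + 3*|3|^2]
  = (1/12)[(49) + (1) + (2) + (2) + (3) + (27)] = 84/12 = 7.
A character is irreducible iff <chi, chi> = 1, so this representation is reducible.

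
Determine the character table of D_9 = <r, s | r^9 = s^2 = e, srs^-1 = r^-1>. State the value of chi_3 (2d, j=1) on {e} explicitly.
Conjugacy classes: {e} of size 1, {r^1, r^8} of size 2, {r^2, r^7} of size 2, {r^3, r^6} of size 2, {r^4, r^5} of size 2, {s, sr, ..., sr^8} of size 9.
Character table:
  irrep \ class              {e} (size 1)  {r^1, r^8} (size 2)  {r^2, r^7} (size 2)  {r^3, r^6} (size 2)  {r^4, r^5} (size 2)  {s, sr, ..., sr^8} (size 9)
  chi_1 (triv)               1             1                    1                    1                    1                    1                          
  chi_2 (sign: r->1, s->-1)  1             1                    1                    1                    1                    -1                         
  chi_3 (2d, j=1)            2             2*cos(2*pi/9)        2*cos(4*pi/9)        -1                   -2*cos(pi/9)         0                          
  chi_4 (2d, j=2)            2             2*cos(4*pi/9)        -2*cos(pi/9)         -1                   2*cos(2*pi/9)        0                          
  chi_5 (2d, j=3)            2             -1                   -1                   2                    -1                   0                          
  chi_6 (2d, j=4)            2             -2*cos(pi/9)         2*cos(2*pi/9)        -1                   2*cos(4*pi/9)        0                          

Spot check: chi_3 (2d, j=1) on {e} = 2.

D_9 has order 2*9 = 18 with 6 conjugacy classes, hence 6 irreducibles. Sum of squared dims 1 + 1 + 4 + 4 + 4 + 4 = 18 = |G|. Linear characters come from the abelianisation; the 2-dimensional irreps have character r^k -> 2*cos(2*pi*j*k/9), reflections -> 0.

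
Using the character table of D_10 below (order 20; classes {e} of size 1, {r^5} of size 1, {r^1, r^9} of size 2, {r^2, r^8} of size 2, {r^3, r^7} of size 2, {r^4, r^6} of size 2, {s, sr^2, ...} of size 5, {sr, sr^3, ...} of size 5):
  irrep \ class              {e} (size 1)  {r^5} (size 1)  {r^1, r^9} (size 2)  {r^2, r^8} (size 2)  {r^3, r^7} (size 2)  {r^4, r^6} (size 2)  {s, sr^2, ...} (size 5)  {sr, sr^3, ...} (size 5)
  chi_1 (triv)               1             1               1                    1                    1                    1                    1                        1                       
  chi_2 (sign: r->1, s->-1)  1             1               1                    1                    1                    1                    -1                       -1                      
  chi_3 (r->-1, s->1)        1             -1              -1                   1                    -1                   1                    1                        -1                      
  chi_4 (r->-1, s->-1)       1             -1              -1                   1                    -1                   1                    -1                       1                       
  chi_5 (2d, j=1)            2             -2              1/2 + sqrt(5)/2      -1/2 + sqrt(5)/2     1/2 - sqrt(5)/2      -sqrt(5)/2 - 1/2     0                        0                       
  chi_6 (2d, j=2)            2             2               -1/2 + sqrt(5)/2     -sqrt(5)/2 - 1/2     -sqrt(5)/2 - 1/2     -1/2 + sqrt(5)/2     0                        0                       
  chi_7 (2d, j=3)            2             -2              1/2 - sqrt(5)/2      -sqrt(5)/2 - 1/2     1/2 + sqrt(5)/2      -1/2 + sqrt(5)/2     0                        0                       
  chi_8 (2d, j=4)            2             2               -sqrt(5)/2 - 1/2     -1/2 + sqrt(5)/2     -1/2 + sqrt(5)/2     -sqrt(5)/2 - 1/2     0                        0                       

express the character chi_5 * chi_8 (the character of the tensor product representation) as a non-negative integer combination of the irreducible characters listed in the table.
chi_5 tensor chi_8 = chi_3 + chi_4 + chi_7 (all other irreducibles have multiplicity 0).

Reasoning: The character of a tensor product is the pointwise product (chi_5 * chi_8)(C) = chi_5(C) * chi_8(C):
  {e}: (2)*(2), {r^5}: (-2)*(2), {r^1, r^9}: (1/2 + sqrt(5)/2)*(-sqrt(5)/2 - 1/2), {r^2, r^8}: (-1/2 + sqrt(5)/2)*(-1/2 + sqrt(5)/2), {r^3, r^7}: (1/2 - sqrt(5)/2)*(-1/2 + sqrt(5)/2), {r^4, r^6}: (-sqrt(5)/2 - 1/2)*(-sqrt(5)/2 - 1/2), {s, sr^2, ...}: (0)*(0), {sr, sr^3, ...}: (0)*(0)
so (chi_5 * chi_8) takes values
  {e} -> 4, {r^5} -> -4, {r^1, r^9} -> -3/2 - sqrt(5)/2, {r^2, r^8} -> 3/2 - sqrt(5)/2, {r^3, r^7} -> -3/2 + sqrt(5)/2, {r^4, r^6} -> sqrt(5)/2 + 3/2, {s, sr^2, ...} -> 0, {sr, sr^3, ...} -> 0.
Now take the inner product of this character with each irreducible chi from the table, <chi_5*chi_8, chi> = (1/20) sum_C |C| (chi_5*chi_8)(C) conj(chi(C)):
  <chi_5*chi_8, chi_1> = (1/20)[1*(4)*conj(1) + 1*(-4)*conj(1) + 2*(-3/2 - sqrt(5)/2)*conj(1) + 2*(3/2 - sqrt(5)/2)*conj(1) + 2*(-3/2 + sqrt(5)/2)*conj(1) + 2*(sqrt(5)/2 + 3/2)*conj(1) + 5*(0)*conj(1) + 5*(0)*conj(1)]
      = (1/20)[(4) + (-4) + (-3 - sqrt(5)) + (3 - sqrt(5)) + (-3 + sqrt(5)) + (sqrt(5) + 3) + (0) + (0)] = 0/20 = 0
  <chi_5*chi_8, chi_2> = (1/20)[1*(4)*conj(1) + 1*(-4)*conj(1) + 2*(-3/2 - sqrt(5)/2)*conj(1) + 2*(3/2 - sqrt(5)/2)*conj(1) + 2*(-3/2 + sqrt(5)/2)*conj(1) + 2*(sqrt(5)/2 + 3/2)*conj(1) + 5*(0)*conj(-1) + 5*(0)*conj(-1)]
      = (1/20)[(4) + (-4) + (-3 - sqrt(5)) + (3 - sqrt(5)) + (-3 + sqrt(5)) + (sqrt(5) + 3) + (0) + (0)] = 0/20 = 0
  <chi_5*chi_8, chi_3> = (1/20)[1*(4)*conj(1) + 1*(-4)*conj(-1) + 2*(-3/2 - sqrt(5)/2)*conj(-1) + 2*(3/2 - sqrt(5)/2)*conj(1) + 2*(-3/2 + sqrt(5)/2)*conj(-1) + 2*(sqrt(5)/2 + 3/2)*conj(1) + 5*(0)*conj(1) + 5*(0)*conj(-1)]
      = (1/20)[(4) + (4) + (sqrt(5) + 3) + (3 - sqrt(5)) + (3 - sqrt(5)) + (sqrt(5) + 3) + (0) + (0)] = 20/20 = 1
  <chi_5*chi_8, chi_4> = (1/20)[1*(4)*conj(1) + 1*(-4)*conj(-1) + 2*(-3/2 - sqrt(5)/2)*conj(-1) + 2*(3/2 - sqrt(5)/2)*conj(1) + 2*(-3/2 + sqrt(5)/2)*conj(-1) + 2*(sqrt(5)/2 + 3/2)*conj(1) + 5*(0)*conj(-1) + 5*(0)*conj(1)]
      = (1/20)[(4) + (4) + (sqrt(5) + 3) + (3 - sqrt(5)) + (3 - sqrt(5)) + (sqrt(5) + 3) + (0) + (0)] = 20/20 = 1
  <chi_5*chi_8, chi_5> = (1/20)[1*(4)*conj(2) + 1*(-4)*conj(-2) + 2*(-3/2 - sqrt(5)/2)*conj(1/2 + sqrt(5)/2) + 2*(3/2 - sqrt(5)/2)*conj(-1/2 + sqrt(5)/2) + 2*(-3/2 + sqrt(5)/2)*conj(1/2 - sqrt(5)/2) + 2*(sqrt(5)/2 + 3/2)*conj(-sqrt(5)/2 - 1/2) + 5*(0)*conj(0) + 5*(0)*conj(0)]
      = (1/20)[(8) + (8) + (-2*sqrt(5) - 4) + (-4 + 2*sqrt(5)) + (-4 + 2*sqrt(5)) + (-2*sqrt(5) - 4) + (0) + (0)] = 0/20 = 0
  <chi_5*chi_8, chi_6> = (1/20)[1*(4)*conj(2) + 1*(-4)*conj(2) + 2*(-3/2 - sqrt(5)/2)*conj(-1/2 + sqrt(5)/2) + 2*(3/2 - sqrt(5)/2)*conj(-sqrt(5)/2 - 1/2) + 2*(-3/2 + sqrt(5)/2)*conj(-sqrt(5)/2 - 1/2) + 2*(sqrt(5)/2 + 3/2)*conj(-1/2 + sqrt(5)/2) + 5*(0)*conj(0) + 5*(0)*conj(0)]
      = (1/20)[(8) + (-8) + (-sqrt(5) - 1) + (1 - sqrt(5)) + (-1 + sqrt(5)) + (1 + sqrt(5)) + (0) + (0)] = 0/20 = 0
  <chi_5*chi_8, chi_7> = (1/20)[1*(4)*conj(2) + 1*(-4)*conj(-2) + 2*(-3/2 - sqrt(5)/2)*conj(1/2 - sqrt(5)/2) + 2*(3/2 - sqrt(5)/2)*conj(-sqrt(5)/2 - 1/2) + 2*(-3/2 + sqrt(5)/2)*conj(1/2 + sqrt(5)/2) + 2*(sqrt(5)/2 + 3/2)*conj(-1/2 + sqrt(5)/2) + 5*(0)*conj(0) + 5*(0)*conj(0)]
      = (1/20)[(8) + (8) + (1 + sqrt(5)) + (1 - sqrt(5)) + (1 - sqrt(5)) + (1 + sqrt(5)) + (0) + (0)] = 20/20 = 1
  <chi_5*chi_8, chi_8> = (1/20)[1*(4)*conj(2) + 1*(-4)*conj(2) + 2*(-3/2 - sqrt(5)/2)*conj(-sqrt(5)/2 - 1/2) + 2*(3/2 - sqrt(5)/2)*conj(-1/2 + sqrt(5)/2) + 2*(-3/2 + sqrt(5)/2)*conj(-1/2 + sqrt(5)/2) + 2*(sqrt(5)/2 + 3/2)*conj(-sqrt(5)/2 - 1/2) + 5*(0)*conj(0) + 5*(0)*conj(0)]
      = (1/20)[(8) + (-8) + (4 + 2*sqrt(5)) + (-4 + 2*sqrt(5)) + (4 - 2*sqrt(5)) + (-2*sqrt(5) - 4) + (0) + (0)] = 0/20 = 0
Hence the multiplicities are chi_3: 1, chi_4: 1, chi_7: 1. Dimension check: dim(chi_5)*dim(chi_8) = 2*2 = 4 and sum (mult * dim) = 1*1 + 1*1 + 1*2 = 4.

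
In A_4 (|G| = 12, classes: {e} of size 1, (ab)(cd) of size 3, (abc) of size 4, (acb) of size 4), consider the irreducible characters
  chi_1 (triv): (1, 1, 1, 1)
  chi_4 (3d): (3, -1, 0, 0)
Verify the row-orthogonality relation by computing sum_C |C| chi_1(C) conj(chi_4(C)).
Sum = 0; so <chi_1, chi_4> = 0 (distinct irreducibles are orthogonal).

Reasoning: Compute term by term over conjugacy classes (|C| * chi_1(C) * conj(chi_4(C))):
  1*(1)*conj(3) + 3*(1)*conj(-1) + 4*(1)*conj(0) + 4*(1)*conj(0)
  = (3) + (-3) + (0) + (0)
  = 0.
(Exp terms are combined using exp(i*s)*conj(exp(i*t)) = exp(i*(s-t)), and sums of them are collapsed using the identity that for every m > 1 the m distinct m-th roots of unity sum to 0, e.g. 1 + exp(2*I*pi/3) + exp(-2*I*pi/3) = 0.)
Dividing by |G| = 12 gives 0/12 = 0, matching the row-orthogonality relation <chi_1, chi_4> = [chi_1 = chi_4].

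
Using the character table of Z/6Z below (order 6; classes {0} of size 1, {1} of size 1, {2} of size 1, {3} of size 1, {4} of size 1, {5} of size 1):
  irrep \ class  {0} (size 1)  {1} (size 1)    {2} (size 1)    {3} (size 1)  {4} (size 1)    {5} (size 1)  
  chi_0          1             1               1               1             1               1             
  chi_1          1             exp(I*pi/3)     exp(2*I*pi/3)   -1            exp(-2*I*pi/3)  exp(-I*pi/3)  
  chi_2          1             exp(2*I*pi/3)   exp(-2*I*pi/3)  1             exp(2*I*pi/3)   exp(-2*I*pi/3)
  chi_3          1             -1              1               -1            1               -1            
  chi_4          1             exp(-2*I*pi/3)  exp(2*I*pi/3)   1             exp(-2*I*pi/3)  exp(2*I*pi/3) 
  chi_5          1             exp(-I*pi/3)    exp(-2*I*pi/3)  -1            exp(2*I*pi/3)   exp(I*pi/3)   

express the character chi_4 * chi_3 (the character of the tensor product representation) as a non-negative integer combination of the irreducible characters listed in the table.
chi_4 tensor chi_3 = chi_1 (all other irreducibles have multiplicity 0).

Explanation: The character of a tensor product is the pointwise product (chi_4 * chi_3)(C) = chi_4(C) * chi_3(C):
  {0}: (1)*(1), {1}: (exp(-2*I*pi/3))*(-1), {2}: (exp(2*I*pi/3))*(1), {3}: (1)*(-1), {4}: (exp(-2*I*pi/3))*(1), {5}: (exp(2*I*pi/3))*(-1)
so (chi_4 * chi_3) takes values
  {0} -> 1, {1} -> -exp(-2*I*pi/3), {2} -> exp(2*I*pi/3), {3} -> -1, {4} -> exp(-2*I*pi/3), {5} -> -exp(2*I*pi/3).
Now take the inner product of this character with each irreducible chi from the table, <chi_4*chi_3, chi> = (1/6) sum_C |C| (chi_4*chi_3)(C) conj(chi(C)):
  <chi_4*chi_3, chi_0> = (1/6)[1*(1)*conj(1) + 1*(-exp(-2*I*pi/3))*conj(1) + 1*(exp(2*I*pi/3))*conj(1) + 1*(-1)*conj(1) + 1*(exp(-2*I*pi/3))*conj(1) + 1*(-exp(2*I*pi/3))*conj(1)]
      = (1/6)[(1) + (-exp(-2*I*pi/3)) + (exp(2*I*pi/3)) + (-1) + (exp(-2*I*pi/3)) + (-exp(2*I*pi/3))] = 0/6 = 0
  <chi_4*chi_3, chi_1> = (1/6)[1*(1)*conj(1) + 1*(-exp(-2*I*pi/3))*conj(exp(I*pi/3)) + 1*(exp(2*I*pi/3))*conj(exp(2*I*pi/3)) + 1*(-1)*conj(-1) + 1*(exp(-2*I*pi/3))*conj(exp(-2*I*pi/3)) + 1*(-exp(2*I*pi/3))*conj(exp(-I*pi/3))]
      = (1/6)[(1) + (1) + (1) + (1) + (1) + (1)] = 6/6 = 1
  <chi_4*chi_3, chi_2> = (1/6)[1*(1)*conj(1) + 1*(-exp(-2*I*pi/3))*conj(exp(2*I*pi/3)) + 1*(exp(2*I*pi/3))*conj(exp(-2*I*pi/3)) + 1*(-1)*conj(1) + 1*(exp(-2*I*pi/3))*conj(exp(2*I*pi/3)) + 1*(-exp(2*I*pi/3))*conj(exp(-2*I*pi/3))]
      = (1/6)[(1) + (-exp(2*I*pi/3)) + (exp(-2*I*pi/3)) + (-1) + (exp(2*I*pi/3)) + (-exp(-2*I*pi/3))] = 0/6 = 0
  <chi_4*chi_3, chi_3> = (1/6)[1*(1)*conj(1) + 1*(-exp(-2*I*pi/3))*conj(-1) + 1*(exp(2*I*pi/3))*conj(1) + 1*(-1)*conj(-1) + 1*(exp(-2*I*pi/3))*conj(1) + 1*(-exp(2*I*pi/3))*conj(-1)]
      = (1/6)[(1) + (exp(-2*I*pi/3)) + (exp(2*I*pi/3)) + (1) + (exp(-2*I*pi/3)) + (exp(2*I*pi/3))] = 0/6 = 0
  <chi_4*chi_3, chi_4> = (1/6)[1*(1)*conj(1) + 1*(-exp(-2*I*pi/3))*conj(exp(-2*I*pi/3)) + 1*(exp(2*I*pi/3))*conj(exp(2*I*pi/3)) + 1*(-1)*conj(1) + 1*(exp(-2*I*pi/3))*conj(exp(-2*I*pi/3)) + 1*(-exp(2*I*pi/3))*conj(exp(2*I*pi/3))]
      = (1/6)[(1) + (-1) + (1) + (-1) + (1) + (-1)] = 0/6 = 0
  <chi_4*chi_3, chi_5> = (1/6)[1*(1)*conj(1) + 1*(-exp(-2*I*pi/3))*conj(exp(-I*pi/3)) + 1*(exp(2*I*pi/3))*conj(exp(-2*I*pi/3)) + 1*(-1)*conj(-1) + 1*(exp(-2*I*pi/3))*conj(exp(2*I*pi/3)) + 1*(-exp(2*I*pi/3))*conj(exp(I*pi/3))]
      = (1/6)[(1) + (-exp(-I*pi/3)) + (exp(-2*I*pi/3)) + (1) + (exp(2*I*pi/3)) + (-exp(I*pi/3))] = 0/6 = 0
(Exp terms are combined using exp(i*s)*conj(exp(i*t)) = exp(i*(s-t)), and sums of them are collapsed using the identity that for every m > 1 the m distinct m-th roots of unity sum to 0, e.g. 1 + exp(2*I*pi/3) + exp(-2*I*pi/3) = 0.)
Hence the multiplicities are chi_1: 1. Dimension check: dim(chi_4)*dim(chi_3) = 1*1 = 1 and sum (mult * dim) = 1*1 = 1.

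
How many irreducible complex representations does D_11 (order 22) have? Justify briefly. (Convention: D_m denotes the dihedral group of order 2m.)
7

Reasoning: The number of irreducible complex representations of a finite group equals its number of conjugacy classes. D_11 has 7 conjugacy classes ((n+3)/2 for n odd), so D_11 (order 22) has exactly 7 irreducible complex representations.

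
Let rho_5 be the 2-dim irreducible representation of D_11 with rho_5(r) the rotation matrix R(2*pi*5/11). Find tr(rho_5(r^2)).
chi_{rho_5}(r^2) = 2*cos(2*pi*5*2/11) = 2*cos(2*pi/11)

Details: rho_5(r^2) is rotation by angle 2*pi*5*2/11, whose trace is 2*cos(2*pi*5*2/11) = 2*cos(2*pi/11).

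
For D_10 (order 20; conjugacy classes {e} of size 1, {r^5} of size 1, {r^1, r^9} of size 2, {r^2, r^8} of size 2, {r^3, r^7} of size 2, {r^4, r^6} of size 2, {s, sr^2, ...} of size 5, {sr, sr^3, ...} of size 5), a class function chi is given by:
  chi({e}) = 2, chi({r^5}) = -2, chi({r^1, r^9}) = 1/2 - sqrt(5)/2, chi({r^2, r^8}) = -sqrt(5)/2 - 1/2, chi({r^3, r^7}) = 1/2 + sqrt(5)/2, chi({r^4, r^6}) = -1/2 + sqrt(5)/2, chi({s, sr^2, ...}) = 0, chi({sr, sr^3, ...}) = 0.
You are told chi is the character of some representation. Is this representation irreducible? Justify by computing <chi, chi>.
Irreducible: <chi, chi> = 1.

Justification: <chi, chi> = (1/|G|) sum_C |C| * |chi(C)|^2 = (1/20)[1*|2|^2 + 1*|-2|^2 + 2*|1/2 - sqrt(5)/2|^2 + 2*|-sqrt(5)/2 - 1/2|^2 + 2*|1/2 + sqrt(5)/2|^2 + 2*|-1/2 + sqrt(5)/2|^2 + 5*|0|^2 + 5*|0|^2]
  = (1/20)[(4) + (4) + (3 - sqrt(5)) + (sqrt(5) + 3) + (sqrt(5) + 3) + (3 - sqrt(5)) + (0) + (0)] = 20/20 = 1.
A character is irreducible iff <chi, chi> = 1, so this representation is irreducible.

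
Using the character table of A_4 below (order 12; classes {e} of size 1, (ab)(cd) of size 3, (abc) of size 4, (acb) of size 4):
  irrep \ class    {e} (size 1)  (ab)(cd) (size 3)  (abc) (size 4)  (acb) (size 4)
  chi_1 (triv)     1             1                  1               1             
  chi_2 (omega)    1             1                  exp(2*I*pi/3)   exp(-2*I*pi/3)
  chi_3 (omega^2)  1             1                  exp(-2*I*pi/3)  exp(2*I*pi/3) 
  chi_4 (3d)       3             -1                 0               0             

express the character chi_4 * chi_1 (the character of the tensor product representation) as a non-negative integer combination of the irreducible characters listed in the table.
chi_4 tensor chi_1 = chi_4 (all other irreducibles have multiplicity 0).

Working: The character of a tensor product is the pointwise product (chi_4 * chi_1)(C) = chi_4(C) * chi_1(C):
  {e}: (3)*(1), (ab)(cd): (-1)*(1), (abc): (0)*(1), (acb): (0)*(1)
so (chi_4 * chi_1) takes values
  {e} -> 3, (ab)(cd) -> -1, (abc) -> 0, (acb) -> 0.
Now take the inner product of this character with each irreducible chi from the table, <chi_4*chi_1, chi> = (1/12) sum_C |C| (chi_4*chi_1)(C) conj(chi(C)):
  <chi_4*chi_1, chi_1> = (1/12)[1*(3)*conj(1) + 3*(-1)*conj(1) + 4*(0)*conj(1) + 4*(0)*conj(1)]
      = (1/12)[(3) + (-3) + (0) + (0)] = 0/12 = 0
  <chi_4*chi_1, chi_2> = (1/12)[1*(3)*conj(1) + 3*(-1)*conj(1) + 4*(0)*conj(exp(2*I*pi/3)) + 4*(0)*conj(exp(-2*I*pi/3))]
      = (1/12)[(3) + (-3) + (0) + (0)] = 0/12 = 0
  <chi_4*chi_1, chi_3> = (1/12)[1*(3)*conj(1) + 3*(-1)*conj(1) + 4*(0)*conj(exp(-2*I*pi/3)) + 4*(0)*conj(exp(2*I*pi/3))]
      = (1/12)[(3) + (-3) + (0) + (0)] = 0/12 = 0
  <chi_4*chi_1, chi_4> = (1/12)[1*(3)*conj(3) + 3*(-1)*conj(-1) + 4*(0)*conj(0) + 4*(0)*conj(0)]
      = (1/12)[(9) + (3) + (0) + (0)] = 12/12 = 1
(Exp terms are combined using exp(i*s)*conj(exp(i*t)) = exp(i*(s-t)), and sums of them are collapsed using the identity that for every m > 1 the m distinct m-th roots of unity sum to 0, e.g. 1 + exp(2*I*pi/3) + exp(-2*I*pi/3) = 0.)
Hence the multiplicities are chi_4: 1. Dimension check: dim(chi_4)*dim(chi_1) = 3*1 = 3 and sum (mult * dim) = 1*3 = 3.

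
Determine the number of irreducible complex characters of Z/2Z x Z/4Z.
8

Solution. The number of irreducible complex representations of a finite group equals its number of conjugacy classes. Z/2Z x Z/4Z is abelian of order 8, so every element is its own conjugacy class: 8 classes, so Z/2Z x Z/4Z (order 8) has exactly 8 irreducible complex representations.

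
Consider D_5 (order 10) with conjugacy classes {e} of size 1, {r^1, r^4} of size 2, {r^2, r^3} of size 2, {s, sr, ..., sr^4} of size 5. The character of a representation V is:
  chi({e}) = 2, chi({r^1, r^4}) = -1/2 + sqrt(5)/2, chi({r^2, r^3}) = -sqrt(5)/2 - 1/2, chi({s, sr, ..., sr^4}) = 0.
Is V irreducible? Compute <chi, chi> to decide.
Irreducible: <chi, chi> = 1.

Why: <chi, chi> = (1/|G|) sum_C |C| * |chi(C)|^2 = (1/10)[1*|2|^2 + 2*|-1/2 + sqrt(5)/2|^2 + 2*|-sqrt(5)/2 - 1/2|^2 + 5*|0|^2]
  = (1/10)[(4) + (3 - sqrt(5)) + (sqrt(5) + 3) + (0)] = 10/10 = 1.
A character is irreducible iff <chi, chi> = 1, so this representation is irreducible.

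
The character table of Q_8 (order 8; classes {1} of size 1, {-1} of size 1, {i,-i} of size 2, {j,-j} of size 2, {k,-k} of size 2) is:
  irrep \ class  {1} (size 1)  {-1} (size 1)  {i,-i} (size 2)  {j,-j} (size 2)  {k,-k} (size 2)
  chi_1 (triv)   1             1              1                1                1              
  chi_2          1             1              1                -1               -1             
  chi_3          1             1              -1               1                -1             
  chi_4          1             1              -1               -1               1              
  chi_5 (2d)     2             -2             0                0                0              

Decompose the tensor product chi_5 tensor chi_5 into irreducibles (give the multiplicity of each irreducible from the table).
chi_5 tensor chi_5 = chi_1 + chi_2 + chi_3 + chi_4 (all other irreducibles have multiplicity 0).

Justification: The character of a tensor product is the pointwise product (chi_5 * chi_5)(C) = chi_5(C) * chi_5(C):
  {1}: (2)*(2), {-1}: (-2)*(-2), {i,-i}: (0)*(0), {j,-j}: (0)*(0), {k,-k}: (0)*(0)
so (chi_5 * chi_5) takes values
  {1} -> 4, {-1} -> 4, {i,-i} -> 0, {j,-j} -> 0, {k,-k} -> 0.
Now take the inner product of this character with each irreducible chi from the table, <chi_5*chi_5, chi> = (1/8) sum_C |C| (chi_5*chi_5)(C) conj(chi(C)):
  <chi_5*chi_5, chi_1> = (1/8)[1*(4)*conj(1) + 1*(4)*conj(1) + 2*(0)*conj(1) + 2*(0)*conj(1) + 2*(0)*conj(1)]
      = (1/8)[(4) + (4) + (0) + (0) + (0)] = 8/8 = 1
  <chi_5*chi_5, chi_2> = (1/8)[1*(4)*conj(1) + 1*(4)*conj(1) + 2*(0)*conj(1) + 2*(0)*conj(-1) + 2*(0)*conj(-1)]
      = (1/8)[(4) + (4) + (0) + (0) + (0)] = 8/8 = 1
  <chi_5*chi_5, chi_3> = (1/8)[1*(4)*conj(1) + 1*(4)*conj(1) + 2*(0)*conj(-1) + 2*(0)*conj(1) + 2*(0)*conj(-1)]
      = (1/8)[(4) + (4) + (0) + (0) + (0)] = 8/8 = 1
  <chi_5*chi_5, chi_4> = (1/8)[1*(4)*conj(1) + 1*(4)*conj(1) + 2*(0)*conj(-1) + 2*(0)*conj(-1) + 2*(0)*conj(1)]
      = (1/8)[(4) + (4) + (0) + (0) + (0)] = 8/8 = 1
  <chi_5*chi_5, chi_5> = (1/8)[1*(4)*conj(2) + 1*(4)*conj(-2) + 2*(0)*conj(0) + 2*(0)*conj(0) + 2*(0)*conj(0)]
      = (1/8)[(8) + (-8) + (0) + (0) + (0)] = 0/8 = 0
Hence the multiplicities are chi_1: 1, chi_2: 1, chi_3: 1, chi_4: 1. Dimension check: dim(chi_5)*dim(chi_5) = 2*2 = 4 and sum (mult * dim) = 1*1 + 1*1 + 1*1 + 1*1 = 4.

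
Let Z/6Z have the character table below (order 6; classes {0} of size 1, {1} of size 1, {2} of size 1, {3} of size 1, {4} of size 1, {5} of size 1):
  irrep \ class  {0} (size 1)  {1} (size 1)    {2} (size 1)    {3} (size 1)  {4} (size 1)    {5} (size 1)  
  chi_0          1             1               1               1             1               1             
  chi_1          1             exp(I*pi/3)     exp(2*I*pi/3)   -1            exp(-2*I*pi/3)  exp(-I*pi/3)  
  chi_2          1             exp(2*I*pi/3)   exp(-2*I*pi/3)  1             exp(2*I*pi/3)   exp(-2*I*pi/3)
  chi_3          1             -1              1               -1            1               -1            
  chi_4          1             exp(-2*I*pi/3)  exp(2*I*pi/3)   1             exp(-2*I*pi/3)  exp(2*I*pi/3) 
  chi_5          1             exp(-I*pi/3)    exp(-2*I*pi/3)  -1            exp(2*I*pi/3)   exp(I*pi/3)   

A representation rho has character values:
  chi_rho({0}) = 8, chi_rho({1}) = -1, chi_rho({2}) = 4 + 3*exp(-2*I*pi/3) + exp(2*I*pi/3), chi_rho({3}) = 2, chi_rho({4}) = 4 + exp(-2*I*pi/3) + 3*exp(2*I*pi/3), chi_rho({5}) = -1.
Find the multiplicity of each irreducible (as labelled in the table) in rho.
Multiplicities: chi_0: 2, chi_1: 0, chi_2: 2, chi_3: 2, chi_4: 1, chi_5: 1.

Proof sketch: Use <chi_rho, chi> = (1/|G|) sum_C |C| * chi_rho(C) * conj(chi(C)) with |G| = 6 for each irreducible chi in the table:
  <chi_rho, chi_0> = (1/6)[1*(8)*conj(1) + 1*(-1)*conj(1) + 1*(4 + 3*exp(-2*I*pi/3) + exp(2*I*pi/3))*conj(1) + 1*(2)*conj(1) + 1*(4 + exp(-2*I*pi/3) + 3*exp(2*I*pi/3))*conj(1) + 1*(-1)*conj(1)]
      = (1/6)[(8) + (-1) + (4 + 3*exp(-2*I*pi/3) + exp(2*I*pi/3)) + (2) + (4 + exp(-2*I*pi/3) + 3*exp(2*I*pi/3)) + (-1)] = 12/6 = 2
  <chi_rho, chi_1> = (1/6)[1*(8)*conj(1) + 1*(-1)*conj(exp(I*pi/3)) + 1*(4 + 3*exp(-2*I*pi/3) + exp(2*I*pi/3))*conj(exp(2*I*pi/3)) + 1*(2)*conj(-1) + 1*(4 + exp(-2*I*pi/3) + 3*exp(2*I*pi/3))*conj(exp(-2*I*pi/3)) + 1*(-1)*conj(exp(-I*pi/3))]
      = (1/6)[(8) + (-1 + exp(-2*I*pi/3) + 2*exp(I*pi/3)) + (1 + 4*exp(-2*I*pi/3) + 3*exp(2*I*pi/3)) + (-2) + (1 + 3*exp(-2*I*pi/3) + 4*exp(2*I*pi/3)) + (-1 + 2*exp(-I*pi/3) + exp(2*I*pi/3))] = 0/6 = 0
  <chi_rho, chi_2> = (1/6)[1*(8)*conj(1) + 1*(-1)*conj(exp(2*I*pi/3)) + 1*(4 + 3*exp(-2*I*pi/3) + exp(2*I*pi/3))*conj(exp(-2*I*pi/3)) + 1*(2)*conj(1) + 1*(4 + exp(-2*I*pi/3) + 3*exp(2*I*pi/3))*conj(exp(2*I*pi/3)) + 1*(-1)*conj(exp(-2*I*pi/3))]
      = (1/6)[(8) + (1 + exp(2*I*pi/3)) + (3 + exp(-2*I*pi/3) + 4*exp(2*I*pi/3)) + (2) + (3 + 4*exp(-2*I*pi/3) + exp(2*I*pi/3)) + (1 + exp(-2*I*pi/3))] = 12/6 = 2
  <chi_rho, chi_3> = (1/6)[1*(8)*conj(1) + 1*(-1)*conj(-1) + 1*(4 + 3*exp(-2*I*pi/3) + exp(2*I*pi/3))*conj(1) + 1*(2)*conj(-1) + 1*(4 + exp(-2*I*pi/3) + 3*exp(2*I*pi/3))*conj(1) + 1*(-1)*conj(-1)]
      = (1/6)[(8) + (1) + (4 + 3*exp(-2*I*pi/3) + exp(2*I*pi/3)) + (-2) + (4 + exp(-2*I*pi/3) + 3*exp(2*I*pi/3)) + (1)] = 12/6 = 2
  <chi_rho, chi_4> = (1/6)[1*(8)*conj(1) + 1*(-1)*conj(exp(-2*I*pi/3)) + 1*(4 + 3*exp(-2*I*pi/3) + exp(2*I*pi/3))*conj(exp(2*I*pi/3)) + 1*(2)*conj(1) + 1*(4 + exp(-2*I*pi/3) + 3*exp(2*I*pi/3))*conj(exp(-2*I*pi/3)) + 1*(-1)*conj(exp(2*I*pi/3))]
      = (1/6)[(8) + (1 + 2*exp(-2*I*pi/3) + exp(I*pi/3)) + (1 + 4*exp(-2*I*pi/3) + 3*exp(2*I*pi/3)) + (2) + (1 + 3*exp(-2*I*pi/3) + 4*exp(2*I*pi/3)) + (1 + exp(-I*pi/3) + 2*exp(2*I*pi/3))] = 6/6 = 1
  <chi_rho, chi_5> = (1/6)[1*(8)*conj(1) + 1*(-1)*conj(exp(-I*pi/3)) + 1*(4 + 3*exp(-2*I*pi/3) + exp(2*I*pi/3))*conj(exp(-2*I*pi/3)) + 1*(2)*conj(-1) + 1*(4 + exp(-2*I*pi/3) + 3*exp(2*I*pi/3))*conj(exp(2*I*pi/3)) + 1*(-1)*conj(exp(I*pi/3))]
      = (1/6)[(8) + (-1 + exp(-I*pi/3)) + (3 + exp(-2*I*pi/3) + 4*exp(2*I*pi/3)) + (-2) + (3 + 4*exp(-2*I*pi/3) + exp(2*I*pi/3)) + (-1 + exp(I*pi/3))] = 6/6 = 1
(Exp terms are combined using exp(i*s)*conj(exp(i*t)) = exp(i*(s-t)), and sums of them are collapsed using the identity that for every m > 1 the m distinct m-th roots of unity sum to 0, e.g. 1 + exp(2*I*pi/3) + exp(-2*I*pi/3) = 0.)
Dimension check: dim(rho) = sum (mult * dim) = 2*1 + 0*1 + 2*1 + 2*1 + 1*1 + 1*1 = 8 = chi_rho(e) = 8.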